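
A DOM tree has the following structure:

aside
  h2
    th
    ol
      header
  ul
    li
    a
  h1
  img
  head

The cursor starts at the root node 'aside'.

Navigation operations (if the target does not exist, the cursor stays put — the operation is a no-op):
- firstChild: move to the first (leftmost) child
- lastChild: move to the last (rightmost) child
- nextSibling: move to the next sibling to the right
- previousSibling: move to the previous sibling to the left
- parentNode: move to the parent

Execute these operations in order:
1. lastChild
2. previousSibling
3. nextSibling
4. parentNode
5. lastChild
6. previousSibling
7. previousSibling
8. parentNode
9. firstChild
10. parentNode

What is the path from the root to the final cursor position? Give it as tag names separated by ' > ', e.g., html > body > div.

Answer: aside

Derivation:
After 1 (lastChild): head
After 2 (previousSibling): img
After 3 (nextSibling): head
After 4 (parentNode): aside
After 5 (lastChild): head
After 6 (previousSibling): img
After 7 (previousSibling): h1
After 8 (parentNode): aside
After 9 (firstChild): h2
After 10 (parentNode): aside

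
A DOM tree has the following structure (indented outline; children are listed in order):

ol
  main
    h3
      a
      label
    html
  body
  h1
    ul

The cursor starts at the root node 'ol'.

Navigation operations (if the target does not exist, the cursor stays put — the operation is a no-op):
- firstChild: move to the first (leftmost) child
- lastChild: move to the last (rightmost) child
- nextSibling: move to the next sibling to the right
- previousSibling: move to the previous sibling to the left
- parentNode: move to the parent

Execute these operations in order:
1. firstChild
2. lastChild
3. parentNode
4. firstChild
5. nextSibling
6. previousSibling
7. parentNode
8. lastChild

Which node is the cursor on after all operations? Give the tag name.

After 1 (firstChild): main
After 2 (lastChild): html
After 3 (parentNode): main
After 4 (firstChild): h3
After 5 (nextSibling): html
After 6 (previousSibling): h3
After 7 (parentNode): main
After 8 (lastChild): html

Answer: html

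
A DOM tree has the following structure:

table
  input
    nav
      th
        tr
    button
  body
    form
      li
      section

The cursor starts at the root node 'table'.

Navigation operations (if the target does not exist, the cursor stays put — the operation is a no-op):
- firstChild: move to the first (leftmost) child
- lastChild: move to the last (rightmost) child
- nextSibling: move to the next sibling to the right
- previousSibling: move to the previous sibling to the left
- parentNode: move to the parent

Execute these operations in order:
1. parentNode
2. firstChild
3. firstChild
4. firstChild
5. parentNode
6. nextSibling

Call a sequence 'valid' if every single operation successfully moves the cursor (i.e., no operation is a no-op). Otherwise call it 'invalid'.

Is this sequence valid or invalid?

After 1 (parentNode): table (no-op, stayed)
After 2 (firstChild): input
After 3 (firstChild): nav
After 4 (firstChild): th
After 5 (parentNode): nav
After 6 (nextSibling): button

Answer: invalid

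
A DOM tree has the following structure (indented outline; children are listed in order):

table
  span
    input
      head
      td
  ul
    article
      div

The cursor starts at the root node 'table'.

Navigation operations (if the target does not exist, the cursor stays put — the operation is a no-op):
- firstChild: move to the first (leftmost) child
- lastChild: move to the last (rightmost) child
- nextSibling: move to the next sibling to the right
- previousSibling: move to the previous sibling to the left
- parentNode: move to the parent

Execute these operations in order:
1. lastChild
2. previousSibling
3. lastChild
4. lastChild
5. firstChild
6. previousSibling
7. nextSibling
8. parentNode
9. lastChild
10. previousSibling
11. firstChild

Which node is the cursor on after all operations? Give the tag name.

After 1 (lastChild): ul
After 2 (previousSibling): span
After 3 (lastChild): input
After 4 (lastChild): td
After 5 (firstChild): td (no-op, stayed)
After 6 (previousSibling): head
After 7 (nextSibling): td
After 8 (parentNode): input
After 9 (lastChild): td
After 10 (previousSibling): head
After 11 (firstChild): head (no-op, stayed)

Answer: head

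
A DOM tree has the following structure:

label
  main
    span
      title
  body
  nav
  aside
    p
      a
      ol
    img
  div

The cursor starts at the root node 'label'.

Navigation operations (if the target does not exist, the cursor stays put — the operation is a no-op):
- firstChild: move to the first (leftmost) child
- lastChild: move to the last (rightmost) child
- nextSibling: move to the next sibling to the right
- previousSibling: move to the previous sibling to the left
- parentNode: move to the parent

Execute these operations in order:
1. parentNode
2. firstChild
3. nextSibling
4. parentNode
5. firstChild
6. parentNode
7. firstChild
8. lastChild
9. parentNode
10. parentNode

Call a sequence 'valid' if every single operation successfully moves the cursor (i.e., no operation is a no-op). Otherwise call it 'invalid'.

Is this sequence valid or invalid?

After 1 (parentNode): label (no-op, stayed)
After 2 (firstChild): main
After 3 (nextSibling): body
After 4 (parentNode): label
After 5 (firstChild): main
After 6 (parentNode): label
After 7 (firstChild): main
After 8 (lastChild): span
After 9 (parentNode): main
After 10 (parentNode): label

Answer: invalid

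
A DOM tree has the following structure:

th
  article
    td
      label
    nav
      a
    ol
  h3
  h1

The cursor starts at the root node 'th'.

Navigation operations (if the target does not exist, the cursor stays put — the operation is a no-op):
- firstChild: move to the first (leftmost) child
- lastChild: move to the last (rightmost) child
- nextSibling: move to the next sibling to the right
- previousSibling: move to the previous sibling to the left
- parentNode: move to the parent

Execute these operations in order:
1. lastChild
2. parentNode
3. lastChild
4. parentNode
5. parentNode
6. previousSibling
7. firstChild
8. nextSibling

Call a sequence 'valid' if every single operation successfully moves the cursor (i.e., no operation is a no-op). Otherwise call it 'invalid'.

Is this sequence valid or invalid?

After 1 (lastChild): h1
After 2 (parentNode): th
After 3 (lastChild): h1
After 4 (parentNode): th
After 5 (parentNode): th (no-op, stayed)
After 6 (previousSibling): th (no-op, stayed)
After 7 (firstChild): article
After 8 (nextSibling): h3

Answer: invalid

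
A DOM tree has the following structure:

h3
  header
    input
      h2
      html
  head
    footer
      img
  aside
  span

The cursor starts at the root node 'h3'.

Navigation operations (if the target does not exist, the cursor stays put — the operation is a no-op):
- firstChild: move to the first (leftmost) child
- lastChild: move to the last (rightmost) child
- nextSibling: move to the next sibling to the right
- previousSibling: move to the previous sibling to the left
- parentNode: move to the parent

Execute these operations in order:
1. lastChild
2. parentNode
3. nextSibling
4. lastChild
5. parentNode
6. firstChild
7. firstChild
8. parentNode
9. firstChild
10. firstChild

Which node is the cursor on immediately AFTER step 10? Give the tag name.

After 1 (lastChild): span
After 2 (parentNode): h3
After 3 (nextSibling): h3 (no-op, stayed)
After 4 (lastChild): span
After 5 (parentNode): h3
After 6 (firstChild): header
After 7 (firstChild): input
After 8 (parentNode): header
After 9 (firstChild): input
After 10 (firstChild): h2

Answer: h2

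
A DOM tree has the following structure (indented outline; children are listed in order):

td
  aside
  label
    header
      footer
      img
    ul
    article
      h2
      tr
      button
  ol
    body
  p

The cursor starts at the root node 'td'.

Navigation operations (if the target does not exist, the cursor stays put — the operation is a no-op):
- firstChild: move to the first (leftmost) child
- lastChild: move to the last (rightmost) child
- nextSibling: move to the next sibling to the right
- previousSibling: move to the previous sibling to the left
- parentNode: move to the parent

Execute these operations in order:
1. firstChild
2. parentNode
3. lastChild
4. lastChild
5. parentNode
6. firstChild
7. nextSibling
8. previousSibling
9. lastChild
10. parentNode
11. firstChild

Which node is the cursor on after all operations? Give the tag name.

After 1 (firstChild): aside
After 2 (parentNode): td
After 3 (lastChild): p
After 4 (lastChild): p (no-op, stayed)
After 5 (parentNode): td
After 6 (firstChild): aside
After 7 (nextSibling): label
After 8 (previousSibling): aside
After 9 (lastChild): aside (no-op, stayed)
After 10 (parentNode): td
After 11 (firstChild): aside

Answer: aside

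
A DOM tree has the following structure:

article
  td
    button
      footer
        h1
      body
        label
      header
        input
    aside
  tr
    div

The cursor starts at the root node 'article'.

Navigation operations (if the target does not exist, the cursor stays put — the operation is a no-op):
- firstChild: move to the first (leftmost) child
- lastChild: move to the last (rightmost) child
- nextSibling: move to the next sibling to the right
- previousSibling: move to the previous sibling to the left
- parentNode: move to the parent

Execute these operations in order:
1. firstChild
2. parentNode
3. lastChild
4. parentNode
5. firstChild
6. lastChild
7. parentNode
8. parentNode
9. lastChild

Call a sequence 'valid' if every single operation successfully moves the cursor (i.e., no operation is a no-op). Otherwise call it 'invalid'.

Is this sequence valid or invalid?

After 1 (firstChild): td
After 2 (parentNode): article
After 3 (lastChild): tr
After 4 (parentNode): article
After 5 (firstChild): td
After 6 (lastChild): aside
After 7 (parentNode): td
After 8 (parentNode): article
After 9 (lastChild): tr

Answer: valid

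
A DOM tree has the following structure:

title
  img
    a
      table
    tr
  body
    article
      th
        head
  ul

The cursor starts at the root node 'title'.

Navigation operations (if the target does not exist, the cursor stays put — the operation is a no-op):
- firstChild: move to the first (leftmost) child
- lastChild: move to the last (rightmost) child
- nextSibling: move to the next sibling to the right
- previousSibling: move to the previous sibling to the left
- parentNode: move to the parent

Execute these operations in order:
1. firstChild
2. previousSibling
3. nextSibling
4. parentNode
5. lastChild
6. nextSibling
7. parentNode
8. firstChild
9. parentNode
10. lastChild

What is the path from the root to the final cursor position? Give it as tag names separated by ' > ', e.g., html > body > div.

Answer: title > ul

Derivation:
After 1 (firstChild): img
After 2 (previousSibling): img (no-op, stayed)
After 3 (nextSibling): body
After 4 (parentNode): title
After 5 (lastChild): ul
After 6 (nextSibling): ul (no-op, stayed)
After 7 (parentNode): title
After 8 (firstChild): img
After 9 (parentNode): title
After 10 (lastChild): ul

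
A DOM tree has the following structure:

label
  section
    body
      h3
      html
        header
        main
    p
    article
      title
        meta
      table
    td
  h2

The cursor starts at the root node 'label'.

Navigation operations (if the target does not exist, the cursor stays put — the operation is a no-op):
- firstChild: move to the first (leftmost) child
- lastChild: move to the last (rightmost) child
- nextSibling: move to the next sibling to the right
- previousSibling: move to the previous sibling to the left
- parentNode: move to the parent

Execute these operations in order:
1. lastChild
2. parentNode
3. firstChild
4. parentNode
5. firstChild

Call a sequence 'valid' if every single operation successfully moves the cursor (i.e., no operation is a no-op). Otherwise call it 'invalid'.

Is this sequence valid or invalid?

After 1 (lastChild): h2
After 2 (parentNode): label
After 3 (firstChild): section
After 4 (parentNode): label
After 5 (firstChild): section

Answer: valid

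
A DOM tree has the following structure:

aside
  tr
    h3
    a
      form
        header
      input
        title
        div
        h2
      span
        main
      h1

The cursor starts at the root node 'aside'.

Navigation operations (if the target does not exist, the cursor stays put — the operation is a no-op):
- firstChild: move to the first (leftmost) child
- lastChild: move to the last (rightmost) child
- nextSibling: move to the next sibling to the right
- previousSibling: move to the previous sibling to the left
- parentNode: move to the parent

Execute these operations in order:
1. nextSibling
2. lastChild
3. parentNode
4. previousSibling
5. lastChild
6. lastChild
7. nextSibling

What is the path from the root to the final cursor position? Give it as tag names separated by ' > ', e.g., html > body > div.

After 1 (nextSibling): aside (no-op, stayed)
After 2 (lastChild): tr
After 3 (parentNode): aside
After 4 (previousSibling): aside (no-op, stayed)
After 5 (lastChild): tr
After 6 (lastChild): a
After 7 (nextSibling): a (no-op, stayed)

Answer: aside > tr > a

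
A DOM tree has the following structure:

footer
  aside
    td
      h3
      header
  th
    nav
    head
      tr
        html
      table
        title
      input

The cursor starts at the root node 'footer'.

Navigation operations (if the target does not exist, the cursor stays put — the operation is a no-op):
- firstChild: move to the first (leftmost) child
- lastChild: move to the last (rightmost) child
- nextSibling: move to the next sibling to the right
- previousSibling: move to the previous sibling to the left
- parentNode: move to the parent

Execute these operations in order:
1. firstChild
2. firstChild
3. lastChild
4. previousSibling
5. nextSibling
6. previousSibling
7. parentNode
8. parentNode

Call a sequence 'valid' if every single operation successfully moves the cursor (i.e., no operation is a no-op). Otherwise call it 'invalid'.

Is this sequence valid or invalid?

After 1 (firstChild): aside
After 2 (firstChild): td
After 3 (lastChild): header
After 4 (previousSibling): h3
After 5 (nextSibling): header
After 6 (previousSibling): h3
After 7 (parentNode): td
After 8 (parentNode): aside

Answer: valid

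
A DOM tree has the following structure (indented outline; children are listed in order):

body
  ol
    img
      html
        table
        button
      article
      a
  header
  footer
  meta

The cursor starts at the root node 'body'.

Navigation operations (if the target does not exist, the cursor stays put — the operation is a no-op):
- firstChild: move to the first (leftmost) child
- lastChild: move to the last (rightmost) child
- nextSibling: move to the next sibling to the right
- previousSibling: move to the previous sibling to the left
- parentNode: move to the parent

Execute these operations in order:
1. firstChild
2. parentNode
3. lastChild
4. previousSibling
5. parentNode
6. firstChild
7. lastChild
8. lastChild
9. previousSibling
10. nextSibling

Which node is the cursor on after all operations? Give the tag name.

After 1 (firstChild): ol
After 2 (parentNode): body
After 3 (lastChild): meta
After 4 (previousSibling): footer
After 5 (parentNode): body
After 6 (firstChild): ol
After 7 (lastChild): img
After 8 (lastChild): a
After 9 (previousSibling): article
After 10 (nextSibling): a

Answer: a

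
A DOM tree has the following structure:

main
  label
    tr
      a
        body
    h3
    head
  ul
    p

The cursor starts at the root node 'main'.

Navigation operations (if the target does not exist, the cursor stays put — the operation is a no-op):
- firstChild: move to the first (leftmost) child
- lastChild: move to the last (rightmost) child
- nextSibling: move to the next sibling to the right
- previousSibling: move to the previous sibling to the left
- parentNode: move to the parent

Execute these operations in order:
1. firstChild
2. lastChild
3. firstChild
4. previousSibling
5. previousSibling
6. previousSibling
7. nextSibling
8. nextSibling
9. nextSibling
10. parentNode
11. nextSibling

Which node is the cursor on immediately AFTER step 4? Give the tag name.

Answer: h3

Derivation:
After 1 (firstChild): label
After 2 (lastChild): head
After 3 (firstChild): head (no-op, stayed)
After 4 (previousSibling): h3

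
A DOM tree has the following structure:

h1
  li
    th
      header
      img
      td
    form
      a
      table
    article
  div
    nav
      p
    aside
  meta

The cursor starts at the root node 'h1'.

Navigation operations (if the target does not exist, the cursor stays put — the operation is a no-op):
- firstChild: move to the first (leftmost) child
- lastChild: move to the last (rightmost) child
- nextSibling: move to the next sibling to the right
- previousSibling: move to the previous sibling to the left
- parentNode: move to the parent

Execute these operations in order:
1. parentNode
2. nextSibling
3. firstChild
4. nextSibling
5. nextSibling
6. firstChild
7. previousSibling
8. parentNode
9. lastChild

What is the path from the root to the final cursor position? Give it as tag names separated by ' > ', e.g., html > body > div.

After 1 (parentNode): h1 (no-op, stayed)
After 2 (nextSibling): h1 (no-op, stayed)
After 3 (firstChild): li
After 4 (nextSibling): div
After 5 (nextSibling): meta
After 6 (firstChild): meta (no-op, stayed)
After 7 (previousSibling): div
After 8 (parentNode): h1
After 9 (lastChild): meta

Answer: h1 > meta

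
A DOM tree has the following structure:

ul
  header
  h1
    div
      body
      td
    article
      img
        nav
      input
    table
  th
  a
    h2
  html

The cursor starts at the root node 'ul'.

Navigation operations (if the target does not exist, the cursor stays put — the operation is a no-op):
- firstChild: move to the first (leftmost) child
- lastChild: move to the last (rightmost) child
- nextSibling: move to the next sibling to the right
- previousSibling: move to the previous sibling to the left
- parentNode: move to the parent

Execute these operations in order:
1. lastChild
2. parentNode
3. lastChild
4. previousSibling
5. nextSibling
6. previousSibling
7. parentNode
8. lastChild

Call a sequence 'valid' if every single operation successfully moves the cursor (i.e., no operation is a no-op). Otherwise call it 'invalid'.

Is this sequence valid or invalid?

After 1 (lastChild): html
After 2 (parentNode): ul
After 3 (lastChild): html
After 4 (previousSibling): a
After 5 (nextSibling): html
After 6 (previousSibling): a
After 7 (parentNode): ul
After 8 (lastChild): html

Answer: valid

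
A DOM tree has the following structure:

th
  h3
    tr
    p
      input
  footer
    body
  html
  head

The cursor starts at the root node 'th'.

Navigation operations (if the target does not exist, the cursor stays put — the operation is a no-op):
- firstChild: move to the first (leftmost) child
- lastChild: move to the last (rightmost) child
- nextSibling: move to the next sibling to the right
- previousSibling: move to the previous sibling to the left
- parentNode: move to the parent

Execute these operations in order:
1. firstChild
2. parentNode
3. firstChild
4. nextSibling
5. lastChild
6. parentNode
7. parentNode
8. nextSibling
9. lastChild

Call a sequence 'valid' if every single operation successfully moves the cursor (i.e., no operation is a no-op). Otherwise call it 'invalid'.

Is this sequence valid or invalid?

After 1 (firstChild): h3
After 2 (parentNode): th
After 3 (firstChild): h3
After 4 (nextSibling): footer
After 5 (lastChild): body
After 6 (parentNode): footer
After 7 (parentNode): th
After 8 (nextSibling): th (no-op, stayed)
After 9 (lastChild): head

Answer: invalid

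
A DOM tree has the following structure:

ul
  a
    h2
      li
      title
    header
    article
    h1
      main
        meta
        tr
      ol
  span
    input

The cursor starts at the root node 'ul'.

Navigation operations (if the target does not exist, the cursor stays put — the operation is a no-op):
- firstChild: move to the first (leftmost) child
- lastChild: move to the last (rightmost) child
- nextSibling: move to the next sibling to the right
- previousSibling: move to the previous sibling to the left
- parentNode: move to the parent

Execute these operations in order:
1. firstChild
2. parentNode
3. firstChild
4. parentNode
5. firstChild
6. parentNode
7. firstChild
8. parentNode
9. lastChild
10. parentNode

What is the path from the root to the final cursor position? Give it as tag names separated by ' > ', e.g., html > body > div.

After 1 (firstChild): a
After 2 (parentNode): ul
After 3 (firstChild): a
After 4 (parentNode): ul
After 5 (firstChild): a
After 6 (parentNode): ul
After 7 (firstChild): a
After 8 (parentNode): ul
After 9 (lastChild): span
After 10 (parentNode): ul

Answer: ul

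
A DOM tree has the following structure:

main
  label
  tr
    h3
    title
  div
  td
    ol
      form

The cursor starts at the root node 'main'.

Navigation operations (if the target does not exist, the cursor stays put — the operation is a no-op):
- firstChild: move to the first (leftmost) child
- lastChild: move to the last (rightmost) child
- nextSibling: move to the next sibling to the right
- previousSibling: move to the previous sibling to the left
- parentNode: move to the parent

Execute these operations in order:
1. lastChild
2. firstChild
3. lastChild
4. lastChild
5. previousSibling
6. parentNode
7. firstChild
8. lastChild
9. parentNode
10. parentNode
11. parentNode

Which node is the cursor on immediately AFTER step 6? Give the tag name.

Answer: ol

Derivation:
After 1 (lastChild): td
After 2 (firstChild): ol
After 3 (lastChild): form
After 4 (lastChild): form (no-op, stayed)
After 5 (previousSibling): form (no-op, stayed)
After 6 (parentNode): ol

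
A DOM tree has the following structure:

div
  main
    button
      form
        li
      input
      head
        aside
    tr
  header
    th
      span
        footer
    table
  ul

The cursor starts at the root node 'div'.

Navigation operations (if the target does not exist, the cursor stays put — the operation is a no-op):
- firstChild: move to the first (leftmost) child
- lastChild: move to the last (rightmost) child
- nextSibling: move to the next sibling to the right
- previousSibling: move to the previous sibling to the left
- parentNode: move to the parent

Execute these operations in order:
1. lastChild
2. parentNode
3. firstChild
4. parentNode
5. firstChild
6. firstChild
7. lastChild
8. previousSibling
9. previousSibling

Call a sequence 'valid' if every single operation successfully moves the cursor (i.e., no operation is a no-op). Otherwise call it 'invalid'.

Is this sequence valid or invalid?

After 1 (lastChild): ul
After 2 (parentNode): div
After 3 (firstChild): main
After 4 (parentNode): div
After 5 (firstChild): main
After 6 (firstChild): button
After 7 (lastChild): head
After 8 (previousSibling): input
After 9 (previousSibling): form

Answer: valid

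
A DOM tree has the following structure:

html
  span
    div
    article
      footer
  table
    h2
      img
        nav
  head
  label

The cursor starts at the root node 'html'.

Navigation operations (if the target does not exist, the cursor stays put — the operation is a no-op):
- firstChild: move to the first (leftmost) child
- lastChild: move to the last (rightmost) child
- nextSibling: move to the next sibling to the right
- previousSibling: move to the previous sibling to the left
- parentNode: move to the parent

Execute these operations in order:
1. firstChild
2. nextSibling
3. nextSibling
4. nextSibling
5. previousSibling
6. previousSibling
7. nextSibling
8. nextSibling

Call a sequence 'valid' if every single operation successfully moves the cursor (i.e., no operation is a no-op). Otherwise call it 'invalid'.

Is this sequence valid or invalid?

Answer: valid

Derivation:
After 1 (firstChild): span
After 2 (nextSibling): table
After 3 (nextSibling): head
After 4 (nextSibling): label
After 5 (previousSibling): head
After 6 (previousSibling): table
After 7 (nextSibling): head
After 8 (nextSibling): label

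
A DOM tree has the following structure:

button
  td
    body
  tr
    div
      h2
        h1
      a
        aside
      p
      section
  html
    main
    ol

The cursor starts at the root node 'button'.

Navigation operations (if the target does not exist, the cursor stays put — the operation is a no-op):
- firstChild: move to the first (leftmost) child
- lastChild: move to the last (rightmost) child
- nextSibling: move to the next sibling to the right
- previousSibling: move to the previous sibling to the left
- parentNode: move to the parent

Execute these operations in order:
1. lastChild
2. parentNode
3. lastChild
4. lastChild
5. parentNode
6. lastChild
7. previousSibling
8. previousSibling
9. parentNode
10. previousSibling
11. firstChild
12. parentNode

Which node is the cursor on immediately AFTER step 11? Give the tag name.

After 1 (lastChild): html
After 2 (parentNode): button
After 3 (lastChild): html
After 4 (lastChild): ol
After 5 (parentNode): html
After 6 (lastChild): ol
After 7 (previousSibling): main
After 8 (previousSibling): main (no-op, stayed)
After 9 (parentNode): html
After 10 (previousSibling): tr
After 11 (firstChild): div

Answer: div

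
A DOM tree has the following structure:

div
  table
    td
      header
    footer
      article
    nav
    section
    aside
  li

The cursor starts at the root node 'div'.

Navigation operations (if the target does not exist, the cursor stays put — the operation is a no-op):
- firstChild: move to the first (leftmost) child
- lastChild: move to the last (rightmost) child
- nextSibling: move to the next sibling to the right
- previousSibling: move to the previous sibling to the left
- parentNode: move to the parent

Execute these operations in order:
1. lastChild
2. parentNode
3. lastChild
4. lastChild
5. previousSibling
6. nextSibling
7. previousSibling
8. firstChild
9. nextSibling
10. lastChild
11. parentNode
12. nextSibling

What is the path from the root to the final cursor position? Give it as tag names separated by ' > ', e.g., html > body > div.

Answer: div > table > nav

Derivation:
After 1 (lastChild): li
After 2 (parentNode): div
After 3 (lastChild): li
After 4 (lastChild): li (no-op, stayed)
After 5 (previousSibling): table
After 6 (nextSibling): li
After 7 (previousSibling): table
After 8 (firstChild): td
After 9 (nextSibling): footer
After 10 (lastChild): article
After 11 (parentNode): footer
After 12 (nextSibling): nav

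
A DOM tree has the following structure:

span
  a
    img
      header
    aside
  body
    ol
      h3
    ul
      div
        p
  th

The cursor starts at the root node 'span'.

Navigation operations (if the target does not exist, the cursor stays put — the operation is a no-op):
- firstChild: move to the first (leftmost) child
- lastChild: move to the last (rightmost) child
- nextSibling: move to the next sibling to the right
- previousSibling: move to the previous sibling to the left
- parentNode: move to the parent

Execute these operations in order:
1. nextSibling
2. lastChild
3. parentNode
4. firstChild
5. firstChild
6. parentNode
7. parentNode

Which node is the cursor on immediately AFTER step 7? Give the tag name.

After 1 (nextSibling): span (no-op, stayed)
After 2 (lastChild): th
After 3 (parentNode): span
After 4 (firstChild): a
After 5 (firstChild): img
After 6 (parentNode): a
After 7 (parentNode): span

Answer: span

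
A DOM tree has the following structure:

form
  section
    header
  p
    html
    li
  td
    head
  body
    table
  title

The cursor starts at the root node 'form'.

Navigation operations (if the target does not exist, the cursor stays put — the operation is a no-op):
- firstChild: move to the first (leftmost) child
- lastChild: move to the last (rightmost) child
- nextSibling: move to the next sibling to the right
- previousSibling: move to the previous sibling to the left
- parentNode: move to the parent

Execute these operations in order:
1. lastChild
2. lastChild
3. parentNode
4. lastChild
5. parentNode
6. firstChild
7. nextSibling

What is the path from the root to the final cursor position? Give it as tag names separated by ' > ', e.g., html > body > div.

After 1 (lastChild): title
After 2 (lastChild): title (no-op, stayed)
After 3 (parentNode): form
After 4 (lastChild): title
After 5 (parentNode): form
After 6 (firstChild): section
After 7 (nextSibling): p

Answer: form > p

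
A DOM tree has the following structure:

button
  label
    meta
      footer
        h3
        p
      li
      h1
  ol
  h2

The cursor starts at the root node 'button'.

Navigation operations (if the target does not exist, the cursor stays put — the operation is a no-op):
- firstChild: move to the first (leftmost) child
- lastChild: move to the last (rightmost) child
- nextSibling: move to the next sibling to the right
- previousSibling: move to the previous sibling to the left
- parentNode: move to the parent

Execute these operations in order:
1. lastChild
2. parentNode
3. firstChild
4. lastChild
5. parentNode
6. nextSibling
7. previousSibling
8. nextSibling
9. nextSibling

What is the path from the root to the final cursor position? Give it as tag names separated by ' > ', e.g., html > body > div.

Answer: button > h2

Derivation:
After 1 (lastChild): h2
After 2 (parentNode): button
After 3 (firstChild): label
After 4 (lastChild): meta
After 5 (parentNode): label
After 6 (nextSibling): ol
After 7 (previousSibling): label
After 8 (nextSibling): ol
After 9 (nextSibling): h2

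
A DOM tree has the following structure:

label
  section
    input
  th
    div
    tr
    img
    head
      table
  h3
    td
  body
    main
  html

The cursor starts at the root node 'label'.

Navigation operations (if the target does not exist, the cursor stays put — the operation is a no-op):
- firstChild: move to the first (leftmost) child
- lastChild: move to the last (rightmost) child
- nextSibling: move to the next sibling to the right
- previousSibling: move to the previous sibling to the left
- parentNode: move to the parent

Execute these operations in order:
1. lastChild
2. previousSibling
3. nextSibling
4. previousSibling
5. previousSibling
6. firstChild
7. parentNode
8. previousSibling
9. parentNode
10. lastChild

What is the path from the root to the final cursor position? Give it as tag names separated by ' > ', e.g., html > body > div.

After 1 (lastChild): html
After 2 (previousSibling): body
After 3 (nextSibling): html
After 4 (previousSibling): body
After 5 (previousSibling): h3
After 6 (firstChild): td
After 7 (parentNode): h3
After 8 (previousSibling): th
After 9 (parentNode): label
After 10 (lastChild): html

Answer: label > html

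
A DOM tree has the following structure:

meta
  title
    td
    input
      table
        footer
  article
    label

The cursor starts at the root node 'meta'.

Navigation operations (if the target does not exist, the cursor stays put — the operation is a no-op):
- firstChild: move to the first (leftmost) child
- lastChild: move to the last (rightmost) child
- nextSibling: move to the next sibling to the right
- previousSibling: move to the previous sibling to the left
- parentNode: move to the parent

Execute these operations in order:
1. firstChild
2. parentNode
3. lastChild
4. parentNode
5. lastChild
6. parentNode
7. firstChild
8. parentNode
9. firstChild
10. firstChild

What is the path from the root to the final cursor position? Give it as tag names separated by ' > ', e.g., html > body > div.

Answer: meta > title > td

Derivation:
After 1 (firstChild): title
After 2 (parentNode): meta
After 3 (lastChild): article
After 4 (parentNode): meta
After 5 (lastChild): article
After 6 (parentNode): meta
After 7 (firstChild): title
After 8 (parentNode): meta
After 9 (firstChild): title
After 10 (firstChild): td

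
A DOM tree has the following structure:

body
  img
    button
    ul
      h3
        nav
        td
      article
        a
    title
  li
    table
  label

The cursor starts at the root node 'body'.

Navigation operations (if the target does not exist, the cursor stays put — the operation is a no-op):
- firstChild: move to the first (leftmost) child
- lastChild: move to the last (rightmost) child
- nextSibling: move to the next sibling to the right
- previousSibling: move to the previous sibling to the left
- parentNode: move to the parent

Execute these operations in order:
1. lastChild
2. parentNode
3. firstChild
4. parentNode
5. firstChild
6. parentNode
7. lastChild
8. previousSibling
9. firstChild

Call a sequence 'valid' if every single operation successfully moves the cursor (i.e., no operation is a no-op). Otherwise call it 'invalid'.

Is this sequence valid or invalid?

After 1 (lastChild): label
After 2 (parentNode): body
After 3 (firstChild): img
After 4 (parentNode): body
After 5 (firstChild): img
After 6 (parentNode): body
After 7 (lastChild): label
After 8 (previousSibling): li
After 9 (firstChild): table

Answer: valid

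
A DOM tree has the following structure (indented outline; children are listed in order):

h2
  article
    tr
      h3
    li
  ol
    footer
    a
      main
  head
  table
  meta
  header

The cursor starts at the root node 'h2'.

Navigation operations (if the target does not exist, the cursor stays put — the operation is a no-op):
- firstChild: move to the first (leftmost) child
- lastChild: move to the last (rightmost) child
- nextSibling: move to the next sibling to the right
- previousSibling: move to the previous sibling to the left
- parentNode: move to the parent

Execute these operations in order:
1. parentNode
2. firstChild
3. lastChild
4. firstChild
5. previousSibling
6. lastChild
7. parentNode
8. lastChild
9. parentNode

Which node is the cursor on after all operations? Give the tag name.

After 1 (parentNode): h2 (no-op, stayed)
After 2 (firstChild): article
After 3 (lastChild): li
After 4 (firstChild): li (no-op, stayed)
After 5 (previousSibling): tr
After 6 (lastChild): h3
After 7 (parentNode): tr
After 8 (lastChild): h3
After 9 (parentNode): tr

Answer: tr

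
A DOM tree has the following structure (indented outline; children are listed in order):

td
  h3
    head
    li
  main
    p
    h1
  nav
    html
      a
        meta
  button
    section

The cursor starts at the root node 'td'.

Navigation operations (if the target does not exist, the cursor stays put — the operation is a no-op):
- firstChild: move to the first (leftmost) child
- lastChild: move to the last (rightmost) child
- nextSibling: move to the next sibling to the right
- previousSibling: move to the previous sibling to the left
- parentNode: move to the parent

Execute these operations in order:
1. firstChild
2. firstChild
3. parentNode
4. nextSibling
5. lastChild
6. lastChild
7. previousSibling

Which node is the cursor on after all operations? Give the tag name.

Answer: p

Derivation:
After 1 (firstChild): h3
After 2 (firstChild): head
After 3 (parentNode): h3
After 4 (nextSibling): main
After 5 (lastChild): h1
After 6 (lastChild): h1 (no-op, stayed)
After 7 (previousSibling): p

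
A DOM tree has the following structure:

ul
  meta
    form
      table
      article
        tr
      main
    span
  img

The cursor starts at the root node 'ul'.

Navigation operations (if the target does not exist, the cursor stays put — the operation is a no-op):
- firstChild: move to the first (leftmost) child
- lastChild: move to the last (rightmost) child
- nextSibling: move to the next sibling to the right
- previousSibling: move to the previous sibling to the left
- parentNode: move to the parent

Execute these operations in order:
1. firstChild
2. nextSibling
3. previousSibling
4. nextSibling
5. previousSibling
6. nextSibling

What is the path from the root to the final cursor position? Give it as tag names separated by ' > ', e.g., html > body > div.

After 1 (firstChild): meta
After 2 (nextSibling): img
After 3 (previousSibling): meta
After 4 (nextSibling): img
After 5 (previousSibling): meta
After 6 (nextSibling): img

Answer: ul > img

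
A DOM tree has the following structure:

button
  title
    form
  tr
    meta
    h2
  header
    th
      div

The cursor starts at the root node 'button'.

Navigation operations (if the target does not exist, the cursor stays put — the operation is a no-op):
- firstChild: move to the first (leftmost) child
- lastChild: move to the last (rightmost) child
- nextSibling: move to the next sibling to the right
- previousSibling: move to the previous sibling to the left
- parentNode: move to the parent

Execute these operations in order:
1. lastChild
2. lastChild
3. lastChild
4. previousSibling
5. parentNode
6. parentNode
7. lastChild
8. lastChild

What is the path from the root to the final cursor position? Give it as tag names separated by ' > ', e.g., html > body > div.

Answer: button > header > th > div

Derivation:
After 1 (lastChild): header
After 2 (lastChild): th
After 3 (lastChild): div
After 4 (previousSibling): div (no-op, stayed)
After 5 (parentNode): th
After 6 (parentNode): header
After 7 (lastChild): th
After 8 (lastChild): div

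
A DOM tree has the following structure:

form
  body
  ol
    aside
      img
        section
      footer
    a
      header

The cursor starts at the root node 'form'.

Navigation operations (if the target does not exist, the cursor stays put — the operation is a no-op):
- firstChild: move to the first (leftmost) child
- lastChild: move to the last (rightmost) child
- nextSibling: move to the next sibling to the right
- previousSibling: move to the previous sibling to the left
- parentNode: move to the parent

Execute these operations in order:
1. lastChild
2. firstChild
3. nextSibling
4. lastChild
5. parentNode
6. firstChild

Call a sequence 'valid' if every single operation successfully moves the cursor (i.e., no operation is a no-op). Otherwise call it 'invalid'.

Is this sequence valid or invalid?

After 1 (lastChild): ol
After 2 (firstChild): aside
After 3 (nextSibling): a
After 4 (lastChild): header
After 5 (parentNode): a
After 6 (firstChild): header

Answer: valid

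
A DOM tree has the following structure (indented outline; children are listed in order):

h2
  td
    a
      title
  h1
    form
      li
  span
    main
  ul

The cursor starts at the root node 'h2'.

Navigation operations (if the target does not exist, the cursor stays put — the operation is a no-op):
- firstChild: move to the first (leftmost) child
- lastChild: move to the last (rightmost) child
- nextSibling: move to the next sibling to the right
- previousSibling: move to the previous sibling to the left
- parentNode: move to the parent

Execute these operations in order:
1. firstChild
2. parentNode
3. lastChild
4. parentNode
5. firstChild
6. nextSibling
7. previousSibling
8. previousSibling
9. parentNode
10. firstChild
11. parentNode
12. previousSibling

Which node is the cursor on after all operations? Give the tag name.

After 1 (firstChild): td
After 2 (parentNode): h2
After 3 (lastChild): ul
After 4 (parentNode): h2
After 5 (firstChild): td
After 6 (nextSibling): h1
After 7 (previousSibling): td
After 8 (previousSibling): td (no-op, stayed)
After 9 (parentNode): h2
After 10 (firstChild): td
After 11 (parentNode): h2
After 12 (previousSibling): h2 (no-op, stayed)

Answer: h2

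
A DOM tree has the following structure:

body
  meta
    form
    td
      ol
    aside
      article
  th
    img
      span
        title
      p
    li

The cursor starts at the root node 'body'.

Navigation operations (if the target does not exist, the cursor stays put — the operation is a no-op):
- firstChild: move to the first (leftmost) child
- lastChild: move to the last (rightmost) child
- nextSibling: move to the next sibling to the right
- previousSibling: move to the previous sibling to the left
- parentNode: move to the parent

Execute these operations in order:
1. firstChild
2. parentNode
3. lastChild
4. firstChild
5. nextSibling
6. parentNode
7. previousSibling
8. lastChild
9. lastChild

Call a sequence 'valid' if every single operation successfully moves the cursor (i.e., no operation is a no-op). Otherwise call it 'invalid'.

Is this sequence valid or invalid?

Answer: valid

Derivation:
After 1 (firstChild): meta
After 2 (parentNode): body
After 3 (lastChild): th
After 4 (firstChild): img
After 5 (nextSibling): li
After 6 (parentNode): th
After 7 (previousSibling): meta
After 8 (lastChild): aside
After 9 (lastChild): article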